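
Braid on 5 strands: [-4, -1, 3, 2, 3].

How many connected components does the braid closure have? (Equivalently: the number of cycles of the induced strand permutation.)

Track the strand permutation on 5 strands, starting from identity.
  step 1: s4^-1 swaps positions 4,5 -> [1 2 3 5 4]
  step 2: s1^-1 swaps positions 1,2 -> [2 1 3 5 4]
  step 3: s3 swaps positions 3,4 -> [2 1 5 3 4]
  step 4: s2 swaps positions 2,3 -> [2 5 1 3 4]
  step 5: s3 swaps positions 3,4 -> [2 5 3 1 4]
Final permutation (position -> original strand): [2 5 3 1 4]
Closure components = cycle count of this permutation = 2.

Answer: 2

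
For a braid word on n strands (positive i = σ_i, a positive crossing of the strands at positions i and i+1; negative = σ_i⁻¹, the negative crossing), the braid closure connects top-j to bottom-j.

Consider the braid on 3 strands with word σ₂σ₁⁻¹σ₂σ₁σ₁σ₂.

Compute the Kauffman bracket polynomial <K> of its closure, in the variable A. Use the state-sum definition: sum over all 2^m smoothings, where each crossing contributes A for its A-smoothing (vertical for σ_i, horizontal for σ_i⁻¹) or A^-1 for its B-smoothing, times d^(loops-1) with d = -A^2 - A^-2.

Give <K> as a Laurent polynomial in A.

A^8 - A^4 + 2 - A^-4 + A^-8 - A^-12

Derivation:
Braid: s2 s1^-1 s2 s1 s1 s2 on 3 strands, 6 crossings.
Writhe w = (#positive) - (#negative) = 5 - 1 = 4.
State-sum expansion of <K>. There are 2^6 = 64 states.
For each crossing: s=0 is the vertical smoothing, s=1 horizontal. Crossing k contributes A^(sign_k * (1 - 2*s_k)); loop factor d = -A^2 - A^-2.
Tabulate the states by total A-exponent and number of loops L (A-exp: L × count):
  A^6: L=2 ×1
  A^4: L=1 ×3, L=3 ×3
  A^2: L=2 ×14, L=4 ×1
  A^0: L=1 ×10, L=3 ×10
  A^-2: L=2 ×13, L=4 ×2
  A^-4: L=3 ×6
  A^-6: L=4 ×1
Each group contributes A^e * Σ count * d^(L-1):
Powers of d = -A^2 - A^-2: d^2 = A^4 + 2 + A^-4; d^3 = -A^6 - 3*A^2 - 3*A^-2 - A^-6.
  A^6 * (d) = -A^8 - A^4
  A^4 * (3 + 3*d^2) = 3*A^8 + 9*A^4 + 3
  A^2 * (14*d + d^3) = -A^8 - 17*A^4 - 17 - A^-4
  A^0 * (10 + 10*d^2) = 10*A^4 + 30 + 10*A^-4
  A^-2 * (13*d + 2*d^3) = -2*A^4 - 19 - 19*A^-4 - 2*A^-8
  A^-4 * (6*d^2) = 6 + 12*A^-4 + 6*A^-8
  A^-6 * (d^3) = -1 - 3*A^-4 - 3*A^-8 - A^-12
Summing the groups: <K> = A^8 - A^4 + 2 - A^-4 + A^-8 - A^-12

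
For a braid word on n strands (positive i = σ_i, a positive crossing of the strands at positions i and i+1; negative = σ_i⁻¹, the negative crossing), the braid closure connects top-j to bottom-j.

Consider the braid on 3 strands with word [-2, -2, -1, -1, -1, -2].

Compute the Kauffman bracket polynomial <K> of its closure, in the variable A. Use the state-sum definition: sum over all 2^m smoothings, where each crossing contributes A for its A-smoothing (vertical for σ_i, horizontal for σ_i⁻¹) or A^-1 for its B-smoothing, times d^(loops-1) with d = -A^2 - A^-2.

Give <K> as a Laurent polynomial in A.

A^14 - 2*A^10 + A^6 - 2*A^2 + 2*A^-2 + A^-10

Derivation:
Braid: s2^-1 s2^-1 s1^-1 s1^-1 s1^-1 s2^-1 on 3 strands, 6 crossings.
Writhe w = (#positive) - (#negative) = 0 - 6 = -6.
Enumerate smoothing states for the bracket polynomial. There are 2^6 = 64 states.
For each crossing: s=0 is the vertical smoothing, s=1 horizontal. Crossing k contributes A^(sign_k * (1 - 2*s_k)); loop factor d = -A^2 - A^-2.
Tabulate the states by total A-exponent and number of loops L (A-exp: L × count):
  A^6: L=5 ×1
  A^4: L=4 ×6
  A^2: L=3 ×15
  A^0: L=2 ×18, L=4 ×2
  A^-2: L=1 ×9, L=3 ×6
  A^-4: L=2 ×6
  A^-6: L=3 ×1
Each group contributes A^e * Σ count * d^(L-1):
Powers of d = -A^2 - A^-2: d^2 = A^4 + 2 + A^-4; d^3 = -A^6 - 3*A^2 - 3*A^-2 - A^-6; d^4 = A^8 + 4*A^4 + 6 + 4*A^-4 + A^-8.
  A^6 * (d^4) = A^14 + 4*A^10 + 6*A^6 + 4*A^2 + A^-2
  A^4 * (6*d^3) = -6*A^10 - 18*A^6 - 18*A^2 - 6*A^-2
  A^2 * (15*d^2) = 15*A^6 + 30*A^2 + 15*A^-2
  A^0 * (18*d + 2*d^3) = -2*A^6 - 24*A^2 - 24*A^-2 - 2*A^-6
  A^-2 * (9 + 6*d^2) = 6*A^2 + 21*A^-2 + 6*A^-6
  A^-4 * (6*d) = -6*A^-2 - 6*A^-6
  A^-6 * (d^2) = A^-2 + 2*A^-6 + A^-10
Summing the groups: <K> = A^14 - 2*A^10 + A^6 - 2*A^2 + 2*A^-2 + A^-10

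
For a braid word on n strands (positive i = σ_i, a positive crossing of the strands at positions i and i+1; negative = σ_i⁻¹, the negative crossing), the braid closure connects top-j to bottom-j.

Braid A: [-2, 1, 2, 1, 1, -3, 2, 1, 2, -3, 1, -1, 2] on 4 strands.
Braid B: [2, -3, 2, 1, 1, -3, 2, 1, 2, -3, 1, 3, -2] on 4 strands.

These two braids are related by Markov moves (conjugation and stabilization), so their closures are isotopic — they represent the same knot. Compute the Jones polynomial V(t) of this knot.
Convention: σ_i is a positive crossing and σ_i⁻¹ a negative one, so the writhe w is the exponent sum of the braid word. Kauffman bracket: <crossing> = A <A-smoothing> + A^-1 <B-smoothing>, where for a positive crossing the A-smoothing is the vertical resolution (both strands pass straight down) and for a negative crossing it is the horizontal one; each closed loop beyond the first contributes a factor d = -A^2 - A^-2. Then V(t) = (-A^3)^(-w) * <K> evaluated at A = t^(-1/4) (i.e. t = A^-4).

-t^7 + 2*t^6 - 2*t^5 + 2*t^4 - 2*t^3 + 2*t^2 - t + 1

Derivation:
Markov-equivalent braids have isotopic closures, hence identical knot invariants. Strip the Markov moves from each word to reach a common short braid β, then compute V(t) once on β.
Braid A: s2^-1 s1 s2 s1 s1 s3^-1 s2 s1 s2 s3^-1 s1 s1^-1 s2 on 4 strands reduces by inverse Markov moves (closure unchanged at each step):
  Deconjugate: the word is γ·β·γ⁻¹ with γ = s2^-1 s1 (prefix) and γ⁻¹ = s1^-1 s2 (suffix); strip both.
Reduced to β = s2 s1 s1 s3^-1 s2 s1 s2 s3^-1 s1 on 4 strands, 9 crossings.
Braid B: s2 s3^-1 s2 s1 s1 s3^-1 s2 s1 s2 s3^-1 s1 s3 s2^-1 on 4 strands reduces by inverse Markov moves (closure unchanged at each step):
  Deconjugate: the word is γ·β·γ⁻¹ with γ = s2 s3^-1 (prefix) and γ⁻¹ = s3 s2^-1 (suffix); strip both.
Reduced to β = s2 s1 s1 s3^-1 s2 s1 s2 s3^-1 s1 on 4 strands, 9 crossings.
Both give the same β = s2 s1 s1 s3^-1 s2 s1 s2 s3^-1 s1 on 4 strands, so one state sum suffices:
Braid: s2 s1 s1 s3^-1 s2 s1 s2 s3^-1 s1 on 4 strands, 9 crossings.
Writhe w = (#positive) - (#negative) = 7 - 2 = 5.
Enumerate smoothing states for the bracket polynomial. There are 2^9 = 512 states.
For each crossing: s=0 is the vertical smoothing, s=1 horizontal. Crossing k contributes A^(sign_k * (1 - 2*s_k)); loop factor d = -A^2 - A^-2.
Tabulate the states by total A-exponent and number of loops L (A-exp: L × count):
  A^9: L=4 ×1
  A^7: L=3 ×9
  A^5: L=2 ×28, L=4 ×8
  A^3: L=1 ×32, L=3 ×48, L=5 ×4
  A^1: L=2 ×91, L=4 ×34, L=6 ×1
  A^-1: L=1 ×23, L=3 ×92, L=5 ×11
  A^-3: L=2 ×43, L=4 ×40, L=6 ×1
  A^-5: L=1 ×4, L=3 ×26, L=5 ×6
  A^-7: L=2 ×4, L=4 ×5
  A^-9: L=3 ×1
Each group contributes A^e * Σ count * d^(L-1):
Powers of d = -A^2 - A^-2: d^2 = A^4 + 2 + A^-4; d^3 = -A^6 - 3*A^2 - 3*A^-2 - A^-6; d^4 = A^8 + 4*A^4 + 6 + 4*A^-4 + A^-8; d^5 = -A^10 - 5*A^6 - 10*A^2 - 10*A^-2 - 5*A^-6 - A^-10.
  A^9 * (d^3) = -A^15 - 3*A^11 - 3*A^7 - A^3
  A^7 * (9*d^2) = 9*A^11 + 18*A^7 + 9*A^3
  A^5 * (28*d + 8*d^3) = -8*A^11 - 52*A^7 - 52*A^3 - 8*A^-1
  A^3 * (32 + 48*d^2 + 4*d^4) = 4*A^11 + 64*A^7 + 152*A^3 + 64*A^-1 + 4*A^-5
  A^1 * (91*d + 34*d^3 + d^5) = -A^11 - 39*A^7 - 203*A^3 - 203*A^-1 - 39*A^-5 - A^-9
  A^-1 * (23 + 92*d^2 + 11*d^4) = 11*A^7 + 136*A^3 + 273*A^-1 + 136*A^-5 + 11*A^-9
  A^-3 * (43*d + 40*d^3 + d^5) = -A^7 - 45*A^3 - 173*A^-1 - 173*A^-5 - 45*A^-9 - A^-13
  A^-5 * (4 + 26*d^2 + 6*d^4) = 6*A^3 + 50*A^-1 + 92*A^-5 + 50*A^-9 + 6*A^-13
  A^-7 * (4*d + 5*d^3) = -5*A^-1 - 19*A^-5 - 19*A^-9 - 5*A^-13
  A^-9 * (d^2) = A^-5 + 2*A^-9 + A^-13
Summing the groups: <K> = -A^15 + A^11 - 2*A^7 + 2*A^3 - 2*A^-1 + 2*A^-5 - 2*A^-9 + A^-13
Normalise by the writhe: (-A^3)^(-w) = (-A^3)^(-5) = -A^-15, so f(A) = -A^-15 * <K> = 1 - A^-4 + 2*A^-8 - 2*A^-12 + 2*A^-16 - 2*A^-20 + 2*A^-24 - A^-28.
Substitute A = t^(-1/4), i.e. A^e → t^(-e/4): V(t) = -t^7 + 2*t^6 - 2*t^5 + 2*t^4 - 2*t^3 + 2*t^2 - t + 1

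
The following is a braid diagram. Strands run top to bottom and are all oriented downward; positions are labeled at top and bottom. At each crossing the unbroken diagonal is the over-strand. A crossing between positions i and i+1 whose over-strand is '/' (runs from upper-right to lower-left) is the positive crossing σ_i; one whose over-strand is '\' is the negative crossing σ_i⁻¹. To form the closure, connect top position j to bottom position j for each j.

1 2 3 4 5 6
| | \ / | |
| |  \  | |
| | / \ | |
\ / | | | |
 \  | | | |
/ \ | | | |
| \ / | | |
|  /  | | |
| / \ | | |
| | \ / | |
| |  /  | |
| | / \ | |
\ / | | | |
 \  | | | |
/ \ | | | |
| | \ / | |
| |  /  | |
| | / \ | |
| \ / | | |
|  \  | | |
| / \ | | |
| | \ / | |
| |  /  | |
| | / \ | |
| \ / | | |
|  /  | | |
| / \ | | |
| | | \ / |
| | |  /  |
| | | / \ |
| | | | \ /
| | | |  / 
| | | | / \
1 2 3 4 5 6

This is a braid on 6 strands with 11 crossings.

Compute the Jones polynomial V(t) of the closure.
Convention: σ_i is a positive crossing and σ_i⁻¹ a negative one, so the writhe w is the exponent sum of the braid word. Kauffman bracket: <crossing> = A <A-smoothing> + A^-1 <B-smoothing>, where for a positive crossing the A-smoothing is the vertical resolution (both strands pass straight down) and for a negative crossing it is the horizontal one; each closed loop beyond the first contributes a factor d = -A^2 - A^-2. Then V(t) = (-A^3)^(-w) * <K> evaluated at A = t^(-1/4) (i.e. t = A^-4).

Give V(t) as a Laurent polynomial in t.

-t^5 + 2*t^4 - 2*t^3 + 3*t^2 - 3*t + 3 - 2*t^-1 + t^-2

Derivation:
Reading the diagram top to bottom ('/'-over between positions i,i+1 = s_i, '\'-over = s_i^-1): braid word = s3^-1 s1^-1 s2 s3 s1^-1 s3 s2^-1 s3 s2 s4 s5.
The presented braid s3^-1 s1^-1 s2 s3 s1^-1 s3 s2^-1 s3 s2 s4 s5 on 6 strands reduces by inverse Markov moves (closure unchanged at each step):
  Destabilize: the word has the form β·s5 where s5 occurs only as the final letter (β ∈ B_5); drop it and the last strand → 5 strands.
  Destabilize: the word has the form β·s4 where s4 occurs only as the final letter (β ∈ B_4); drop it and the last strand → 4 strands.
Reduced to β = s3^-1 s1^-1 s2 s3 s1^-1 s3 s2^-1 s3 s2 on 4 strands, 9 crossings.
Compute on β:
Braid: s3^-1 s1^-1 s2 s3 s1^-1 s3 s2^-1 s3 s2 on 4 strands, 9 crossings.
Writhe w = (#positive) - (#negative) = 5 - 4 = 1.
Enumerate smoothing states for the bracket polynomial. There are 2^9 = 512 states.
Smooth each crossing (0=||, 1=⌣⌢); contribution A^(Σ sign_k(1-2s_k)) * d^(L-1).
Tabulate the states by total A-exponent and number of loops L (A-exp: L × count):
  A^9: L=2 ×1
  A^7: L=1 ×3, L=3 ×6
  A^5: L=2 ×26, L=4 ×10
  A^3: L=1 ×21, L=3 ×58, L=5 ×5
  A^1: L=2 ×86, L=4 ×39, L=6 ×1
  A^-1: L=1 ×35, L=3 ×80, L=5 ×11
  A^-3: L=2 ×53, L=4 ×30, L=6 ×1
  A^-5: L=3 ×32, L=5 ×4
  A^-7: L=4 ×9
  A^-9: L=5 ×1
Each group contributes A^e * Σ count * d^(L-1):
Powers of d = -A^2 - A^-2: d^2 = A^4 + 2 + A^-4; d^3 = -A^6 - 3*A^2 - 3*A^-2 - A^-6; d^4 = A^8 + 4*A^4 + 6 + 4*A^-4 + A^-8; d^5 = -A^10 - 5*A^6 - 10*A^2 - 10*A^-2 - 5*A^-6 - A^-10.
  A^9 * (d) = -A^11 - A^7
  A^7 * (3 + 6*d^2) = 6*A^11 + 15*A^7 + 6*A^3
  A^5 * (26*d + 10*d^3) = -10*A^11 - 56*A^7 - 56*A^3 - 10*A^-1
  A^3 * (21 + 58*d^2 + 5*d^4) = 5*A^11 + 78*A^7 + 167*A^3 + 78*A^-1 + 5*A^-5
  A^1 * (86*d + 39*d^3 + d^5) = -A^11 - 44*A^7 - 213*A^3 - 213*A^-1 - 44*A^-5 - A^-9
  A^-1 * (35 + 80*d^2 + 11*d^4) = 11*A^7 + 124*A^3 + 261*A^-1 + 124*A^-5 + 11*A^-9
  A^-3 * (53*d + 30*d^3 + d^5) = -A^7 - 35*A^3 - 153*A^-1 - 153*A^-5 - 35*A^-9 - A^-13
  A^-5 * (32*d^2 + 4*d^4) = 4*A^3 + 48*A^-1 + 88*A^-5 + 48*A^-9 + 4*A^-13
  A^-7 * (9*d^3) = -9*A^-1 - 27*A^-5 - 27*A^-9 - 9*A^-13
  A^-9 * (d^4) = A^-1 + 4*A^-5 + 6*A^-9 + 4*A^-13 + A^-17
Summing the groups: <K> = -A^11 + 2*A^7 - 3*A^3 + 3*A^-1 - 3*A^-5 + 2*A^-9 - 2*A^-13 + A^-17
Normalise by the writhe: (-A^3)^(-w) = (-A^3)^(-1) = -A^-3, so f(A) = -A^-3 * <K> = A^8 - 2*A^4 + 3 - 3*A^-4 + 3*A^-8 - 2*A^-12 + 2*A^-16 - A^-20.
Substitute A = t^(-1/4), i.e. A^e → t^(-e/4): V(t) = -t^5 + 2*t^4 - 2*t^3 + 3*t^2 - 3*t + 3 - 2*t^-1 + t^-2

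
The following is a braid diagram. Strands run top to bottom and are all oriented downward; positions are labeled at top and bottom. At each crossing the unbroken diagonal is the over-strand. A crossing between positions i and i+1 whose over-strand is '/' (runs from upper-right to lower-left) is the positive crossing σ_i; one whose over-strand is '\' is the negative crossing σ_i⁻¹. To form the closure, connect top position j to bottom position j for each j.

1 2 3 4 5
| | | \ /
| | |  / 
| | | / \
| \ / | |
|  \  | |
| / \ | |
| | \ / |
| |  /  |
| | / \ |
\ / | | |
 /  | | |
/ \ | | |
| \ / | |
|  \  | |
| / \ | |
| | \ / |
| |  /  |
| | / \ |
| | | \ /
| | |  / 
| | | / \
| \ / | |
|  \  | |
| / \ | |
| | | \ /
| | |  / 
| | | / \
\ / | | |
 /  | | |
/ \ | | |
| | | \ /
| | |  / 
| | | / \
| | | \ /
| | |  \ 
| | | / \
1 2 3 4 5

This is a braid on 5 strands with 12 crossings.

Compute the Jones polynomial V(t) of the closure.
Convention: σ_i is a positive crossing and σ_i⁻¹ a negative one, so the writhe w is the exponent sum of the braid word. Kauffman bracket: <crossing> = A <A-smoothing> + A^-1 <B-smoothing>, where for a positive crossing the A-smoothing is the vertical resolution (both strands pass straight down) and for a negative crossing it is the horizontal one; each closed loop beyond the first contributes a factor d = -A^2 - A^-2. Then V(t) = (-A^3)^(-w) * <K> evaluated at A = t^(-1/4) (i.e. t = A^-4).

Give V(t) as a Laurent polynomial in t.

-t^8 + 3*t^7 - 5*t^6 + 8*t^5 - 10*t^4 + 10*t^3 - 10*t^2 + 8*t - 4 + 3*t^-1 - t^-2

Derivation:
Reading the diagram top to bottom ('/'-over between positions i,i+1 = s_i, '\'-over = s_i^-1): braid word = s4 s2^-1 s3 s1 s2^-1 s3 s4 s2^-1 s4 s1 s4 s4^-1.
The presented braid s4 s2^-1 s3 s1 s2^-1 s3 s4 s2^-1 s4 s1 s4 s4^-1 on 5 strands reduces by inverse Markov moves (closure unchanged at each step):
  Deconjugate: the word is γ·β·γ⁻¹ with γ = s4 (prefix) and γ⁻¹ = s4^-1 (suffix); strip both.
Reduced to β = s2^-1 s3 s1 s2^-1 s3 s4 s2^-1 s4 s1 s4 on 5 strands, 10 crossings.
Compute on β:
Braid: s2^-1 s3 s1 s2^-1 s3 s4 s2^-1 s4 s1 s4 on 5 strands, 10 crossings.
Writhe w = (#positive) - (#negative) = 7 - 3 = 4.
Computing the Kauffman bracket via state sum. There are 2^10 = 1024 states.
For each crossing: s=0 is the vertical smoothing, s=1 horizontal. Crossing k contributes A^(sign_k * (1 - 2*s_k)); loop factor d = -A^2 - A^-2.
Tabulate the states by total A-exponent and number of loops L (A-exp: L × count):
  A^10: L=6 ×1
  A^8: L=5 ×10
  A^6: L=4 ×42, L=6 ×3
  A^4: L=3 ×95, L=5 ×24, L=7 ×1
  A^2: L=2 ×117, L=4 ×86, L=6 ×7
  A^0: L=1 ×63, L=3 ×157, L=5 ×32
  A^-2: L=2 ×120, L=4 ×87, L=6 ×3
  A^-4: L=3 ×99, L=5 ×21
  A^-6: L=4 ×43, L=6 ×2
  A^-8: L=5 ×10
  A^-10: L=6 ×1
Each group contributes A^e * Σ count * d^(L-1):
Powers of d = -A^2 - A^-2: d^2 = A^4 + 2 + A^-4; d^3 = -A^6 - 3*A^2 - 3*A^-2 - A^-6; d^4 = A^8 + 4*A^4 + 6 + 4*A^-4 + A^-8; d^5 = -A^10 - 5*A^6 - 10*A^2 - 10*A^-2 - 5*A^-6 - A^-10; d^6 = A^12 + 6*A^8 + 15*A^4 + 20 + 15*A^-4 + 6*A^-8 + A^-12.
  A^10 * (d^5) = -A^20 - 5*A^16 - 10*A^12 - 10*A^8 - 5*A^4 - 1
  A^8 * (10*d^4) = 10*A^16 + 40*A^12 + 60*A^8 + 40*A^4 + 10
  A^6 * (42*d^3 + 3*d^5) = -3*A^16 - 57*A^12 - 156*A^8 - 156*A^4 - 57 - 3*A^-4
  A^4 * (95*d^2 + 24*d^4 + d^6) = A^16 + 30*A^12 + 206*A^8 + 354*A^4 + 206 + 30*A^-4 + A^-8
  A^2 * (117*d + 86*d^3 + 7*d^5) = -7*A^12 - 121*A^8 - 445*A^4 - 445 - 121*A^-4 - 7*A^-8
  A^0 * (63 + 157*d^2 + 32*d^4) = 32*A^8 + 285*A^4 + 569 + 285*A^-4 + 32*A^-8
  A^-2 * (120*d + 87*d^3 + 3*d^5) = -3*A^8 - 102*A^4 - 411 - 411*A^-4 - 102*A^-8 - 3*A^-12
  A^-4 * (99*d^2 + 21*d^4) = 21*A^4 + 183 + 324*A^-4 + 183*A^-8 + 21*A^-12
  A^-6 * (43*d^3 + 2*d^5) = -2*A^4 - 53 - 149*A^-4 - 149*A^-8 - 53*A^-12 - 2*A^-16
  A^-8 * (10*d^4) = 10 + 40*A^-4 + 60*A^-8 + 40*A^-12 + 10*A^-16
  A^-10 * (d^5) = -1 - 5*A^-4 - 10*A^-8 - 10*A^-12 - 5*A^-16 - A^-20
Summing the groups: <K> = -A^20 + 3*A^16 - 4*A^12 + 8*A^8 - 10*A^4 + 10 - 10*A^-4 + 8*A^-8 - 5*A^-12 + 3*A^-16 - A^-20
Normalise by the writhe: (-A^3)^(-w) = (-A^3)^(-4) = A^-12, so f(A) = A^-12 * <K> = -A^8 + 3*A^4 - 4 + 8*A^-4 - 10*A^-8 + 10*A^-12 - 10*A^-16 + 8*A^-20 - 5*A^-24 + 3*A^-28 - A^-32.
Substitute A = t^(-1/4), i.e. A^e → t^(-e/4): V(t) = -t^8 + 3*t^7 - 5*t^6 + 8*t^5 - 10*t^4 + 10*t^3 - 10*t^2 + 8*t - 4 + 3*t^-1 - t^-2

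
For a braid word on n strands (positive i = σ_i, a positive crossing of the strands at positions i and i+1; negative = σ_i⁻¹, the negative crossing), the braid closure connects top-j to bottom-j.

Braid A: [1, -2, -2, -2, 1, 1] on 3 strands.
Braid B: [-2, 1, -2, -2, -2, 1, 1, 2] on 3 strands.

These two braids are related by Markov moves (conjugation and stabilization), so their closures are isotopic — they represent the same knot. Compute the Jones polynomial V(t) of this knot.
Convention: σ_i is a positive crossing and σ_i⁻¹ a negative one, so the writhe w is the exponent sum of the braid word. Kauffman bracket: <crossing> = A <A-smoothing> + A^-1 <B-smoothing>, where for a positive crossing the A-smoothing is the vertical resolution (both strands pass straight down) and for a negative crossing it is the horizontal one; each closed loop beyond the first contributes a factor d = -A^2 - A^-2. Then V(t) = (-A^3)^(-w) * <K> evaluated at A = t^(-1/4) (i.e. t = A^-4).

Markov-equivalent braids have isotopic closures, hence identical knot invariants. Strip the Markov moves from each word to reach a common short braid β, then compute V(t) once on β.
Braid A: s1 s2^-1 s2^-1 s2^-1 s1 s1 on 3 strands has no conjugating prefix/suffix or stabilization to strip; take β = s1 s2^-1 s2^-1 s2^-1 s1 s1.
Braid B: s2^-1 s1 s2^-1 s2^-1 s2^-1 s1 s1 s2 on 3 strands reduces by inverse Markov moves (closure unchanged at each step):
  Deconjugate: the word is γ·β·γ⁻¹ with γ = s2^-1 (prefix) and γ⁻¹ = s2 (suffix); strip both.
Reduced to β = s1 s2^-1 s2^-1 s2^-1 s1 s1 on 3 strands, 6 crossings.
Both give the same β = s1 s2^-1 s2^-1 s2^-1 s1 s1 on 3 strands, so one state sum suffices:
Braid: s1 s2^-1 s2^-1 s2^-1 s1 s1 on 3 strands, 6 crossings.
Writhe w = (#positive) - (#negative) = 3 - 3 = 0.
Enumerate smoothing states for the bracket polynomial. There are 2^6 = 64 states.
Each crossing splits two ways (0=vertical, 1=horizontal). The state's weight is A^(#A-smoothings - #B-smoothings) * d^(loops - 1).
Tabulate the states by total A-exponent and number of loops L (A-exp: L × count):
  A^6: L=4 ×1
  A^4: L=3 ×6
  A^2: L=2 ×12, L=4 ×3
  A^0: L=1 ×9, L=3 ×10, L=5 ×1
  A^-2: L=2 ×12, L=4 ×3
  A^-4: L=3 ×6
  A^-6: L=4 ×1
Each group contributes A^e * Σ count * d^(L-1):
Powers of d = -A^2 - A^-2: d^2 = A^4 + 2 + A^-4; d^3 = -A^6 - 3*A^2 - 3*A^-2 - A^-6; d^4 = A^8 + 4*A^4 + 6 + 4*A^-4 + A^-8.
  A^6 * (d^3) = -A^12 - 3*A^8 - 3*A^4 - 1
  A^4 * (6*d^2) = 6*A^8 + 12*A^4 + 6
  A^2 * (12*d + 3*d^3) = -3*A^8 - 21*A^4 - 21 - 3*A^-4
  A^0 * (9 + 10*d^2 + d^4) = A^8 + 14*A^4 + 35 + 14*A^-4 + A^-8
  A^-2 * (12*d + 3*d^3) = -3*A^4 - 21 - 21*A^-4 - 3*A^-8
  A^-4 * (6*d^2) = 6 + 12*A^-4 + 6*A^-8
  A^-6 * (d^3) = -1 - 3*A^-4 - 3*A^-8 - A^-12
Summing the groups: <K> = -A^12 + A^8 - A^4 + 3 - A^-4 + A^-8 - A^-12
Normalise by the writhe: (-A^3)^(-w) = (-A^3)^(0) = 1, so f(A) = 1 * <K> = -A^12 + A^8 - A^4 + 3 - A^-4 + A^-8 - A^-12.
Substitute A = t^(-1/4), i.e. A^e → t^(-e/4): V(t) = -t^3 + t^2 - t + 3 - t^-1 + t^-2 - t^-3

Answer: -t^3 + t^2 - t + 3 - t^-1 + t^-2 - t^-3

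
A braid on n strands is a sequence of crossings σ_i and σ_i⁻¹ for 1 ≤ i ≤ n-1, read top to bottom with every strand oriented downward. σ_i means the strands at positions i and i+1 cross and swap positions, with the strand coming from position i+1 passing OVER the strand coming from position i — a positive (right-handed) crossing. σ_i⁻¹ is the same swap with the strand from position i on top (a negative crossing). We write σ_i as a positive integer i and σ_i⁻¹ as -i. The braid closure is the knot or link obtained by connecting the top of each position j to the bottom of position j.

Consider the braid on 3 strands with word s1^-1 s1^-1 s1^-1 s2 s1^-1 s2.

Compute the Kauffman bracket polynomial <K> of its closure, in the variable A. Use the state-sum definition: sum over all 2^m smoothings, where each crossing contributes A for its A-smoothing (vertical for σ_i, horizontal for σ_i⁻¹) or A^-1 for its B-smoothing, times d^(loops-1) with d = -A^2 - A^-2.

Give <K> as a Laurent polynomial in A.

A^14 - 2*A^10 + 2*A^6 - 2*A^2 + 2*A^-2 - A^-6 + A^-10

Derivation:
Braid: s1^-1 s1^-1 s1^-1 s2 s1^-1 s2 on 3 strands, 6 crossings.
Writhe w = (#positive) - (#negative) = 2 - 4 = -2.
Enumerate smoothing states for the bracket polynomial. There are 2^6 = 64 states.
For each crossing: s=0 is the vertical smoothing, s=1 horizontal. Crossing k contributes A^(sign_k * (1 - 2*s_k)); loop factor d = -A^2 - A^-2.
Tabulate the states by total A-exponent and number of loops L (A-exp: L × count):
  A^6: L=5 ×1
  A^4: L=4 ×6
  A^2: L=3 ×15
  A^0: L=2 ×19, L=4 ×1
  A^-2: L=1 ×11, L=3 ×4
  A^-4: L=2 ×6
  A^-6: L=3 ×1
Each group contributes A^e * Σ count * d^(L-1):
Powers of d = -A^2 - A^-2: d^2 = A^4 + 2 + A^-4; d^3 = -A^6 - 3*A^2 - 3*A^-2 - A^-6; d^4 = A^8 + 4*A^4 + 6 + 4*A^-4 + A^-8.
  A^6 * (d^4) = A^14 + 4*A^10 + 6*A^6 + 4*A^2 + A^-2
  A^4 * (6*d^3) = -6*A^10 - 18*A^6 - 18*A^2 - 6*A^-2
  A^2 * (15*d^2) = 15*A^6 + 30*A^2 + 15*A^-2
  A^0 * (19*d + d^3) = -A^6 - 22*A^2 - 22*A^-2 - A^-6
  A^-2 * (11 + 4*d^2) = 4*A^2 + 19*A^-2 + 4*A^-6
  A^-4 * (6*d) = -6*A^-2 - 6*A^-6
  A^-6 * (d^2) = A^-2 + 2*A^-6 + A^-10
Summing the groups: <K> = A^14 - 2*A^10 + 2*A^6 - 2*A^2 + 2*A^-2 - A^-6 + A^-10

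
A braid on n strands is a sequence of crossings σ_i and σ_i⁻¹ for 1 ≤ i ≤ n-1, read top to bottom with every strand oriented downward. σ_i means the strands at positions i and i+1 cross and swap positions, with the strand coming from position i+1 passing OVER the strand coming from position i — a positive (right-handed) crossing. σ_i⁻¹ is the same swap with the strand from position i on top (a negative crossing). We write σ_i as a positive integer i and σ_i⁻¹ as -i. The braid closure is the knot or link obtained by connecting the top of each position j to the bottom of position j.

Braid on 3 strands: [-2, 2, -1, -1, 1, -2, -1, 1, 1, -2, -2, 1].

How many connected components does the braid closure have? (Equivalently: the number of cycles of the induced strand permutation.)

Track the strand permutation on 3 strands, starting from identity.
  step 1: s2^-1 swaps positions 2,3 -> [1 3 2]
  step 2: s2 swaps positions 2,3 -> [1 2 3]
  step 3: s1^-1 swaps positions 1,2 -> [2 1 3]
  step 4: s1^-1 swaps positions 1,2 -> [1 2 3]
  step 5: s1 swaps positions 1,2 -> [2 1 3]
  step 6: s2^-1 swaps positions 2,3 -> [2 3 1]
  step 7: s1^-1 swaps positions 1,2 -> [3 2 1]
  step 8: s1 swaps positions 1,2 -> [2 3 1]
  step 9: s1 swaps positions 1,2 -> [3 2 1]
  step 10: s2^-1 swaps positions 2,3 -> [3 1 2]
  step 11: s2^-1 swaps positions 2,3 -> [3 2 1]
  step 12: s1 swaps positions 1,2 -> [2 3 1]
Final permutation (position -> original strand): [2 3 1]
Closure components = cycle count of this permutation = 1.

Answer: 1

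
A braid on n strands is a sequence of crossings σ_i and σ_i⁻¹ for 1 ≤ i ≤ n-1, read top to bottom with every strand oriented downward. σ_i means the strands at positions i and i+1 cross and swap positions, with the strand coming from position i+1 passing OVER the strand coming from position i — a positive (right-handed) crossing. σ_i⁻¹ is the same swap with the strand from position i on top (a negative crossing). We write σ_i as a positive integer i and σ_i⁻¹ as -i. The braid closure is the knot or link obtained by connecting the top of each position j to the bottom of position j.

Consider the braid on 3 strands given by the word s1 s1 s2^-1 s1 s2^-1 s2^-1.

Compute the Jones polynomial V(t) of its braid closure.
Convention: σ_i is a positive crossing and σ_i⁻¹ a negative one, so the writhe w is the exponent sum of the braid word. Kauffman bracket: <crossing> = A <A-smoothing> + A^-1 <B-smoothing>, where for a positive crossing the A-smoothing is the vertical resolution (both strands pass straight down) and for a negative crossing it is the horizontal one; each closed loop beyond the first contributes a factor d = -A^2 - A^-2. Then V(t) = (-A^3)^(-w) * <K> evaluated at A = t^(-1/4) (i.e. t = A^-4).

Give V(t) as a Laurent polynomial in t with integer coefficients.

Braid: s1 s1 s2^-1 s1 s2^-1 s2^-1 on 3 strands, 6 crossings.
Writhe w = (#positive) - (#negative) = 3 - 3 = 0.
Computing the Kauffman bracket via state sum. There are 2^6 = 64 states.
Each crossing splits two ways (0=vertical, 1=horizontal). The state's weight is A^(#A-smoothings - #B-smoothings) * d^(loops - 1).
Tabulate the states by total A-exponent and number of loops L (A-exp: L × count):
  A^6: L=4 ×1
  A^4: L=3 ×6
  A^2: L=2 ×14, L=4 ×1
  A^0: L=1 ×13, L=3 ×7
  A^-2: L=2 ×14, L=4 ×1
  A^-4: L=3 ×6
  A^-6: L=4 ×1
Each group contributes A^e * Σ count * d^(L-1):
Powers of d = -A^2 - A^-2: d^2 = A^4 + 2 + A^-4; d^3 = -A^6 - 3*A^2 - 3*A^-2 - A^-6.
  A^6 * (d^3) = -A^12 - 3*A^8 - 3*A^4 - 1
  A^4 * (6*d^2) = 6*A^8 + 12*A^4 + 6
  A^2 * (14*d + d^3) = -A^8 - 17*A^4 - 17 - A^-4
  A^0 * (13 + 7*d^2) = 7*A^4 + 27 + 7*A^-4
  A^-2 * (14*d + d^3) = -A^4 - 17 - 17*A^-4 - A^-8
  A^-4 * (6*d^2) = 6 + 12*A^-4 + 6*A^-8
  A^-6 * (d^3) = -1 - 3*A^-4 - 3*A^-8 - A^-12
Summing the groups: <K> = -A^12 + 2*A^8 - 2*A^4 + 3 - 2*A^-4 + 2*A^-8 - A^-12
Normalise by the writhe: (-A^3)^(-w) = (-A^3)^(0) = 1, so f(A) = 1 * <K> = -A^12 + 2*A^8 - 2*A^4 + 3 - 2*A^-4 + 2*A^-8 - A^-12.
Substitute A = t^(-1/4), i.e. A^e → t^(-e/4): V(t) = -t^3 + 2*t^2 - 2*t + 3 - 2*t^-1 + 2*t^-2 - t^-3

Answer: -t^3 + 2*t^2 - 2*t + 3 - 2*t^-1 + 2*t^-2 - t^-3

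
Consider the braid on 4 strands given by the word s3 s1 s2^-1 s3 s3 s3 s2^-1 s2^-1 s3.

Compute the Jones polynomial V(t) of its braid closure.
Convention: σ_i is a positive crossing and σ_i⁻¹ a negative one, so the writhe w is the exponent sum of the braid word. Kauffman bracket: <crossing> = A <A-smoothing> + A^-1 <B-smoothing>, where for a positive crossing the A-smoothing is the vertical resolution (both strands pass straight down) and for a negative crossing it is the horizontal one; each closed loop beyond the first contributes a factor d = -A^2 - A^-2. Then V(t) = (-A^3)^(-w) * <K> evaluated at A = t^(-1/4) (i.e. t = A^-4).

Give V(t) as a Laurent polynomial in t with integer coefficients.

Braid: s3 s1 s2^-1 s3 s3 s3 s2^-1 s2^-1 s3 on 4 strands, 9 crossings.
Writhe w = (#positive) - (#negative) = 6 - 3 = 3.
Enumerate smoothing states for the bracket polynomial. There are 2^9 = 512 states.
For each crossing: s=0 is the vertical smoothing, s=1 horizontal. Crossing k contributes A^(sign_k * (1 - 2*s_k)); loop factor d = -A^2 - A^-2.
Tabulate the states by total A-exponent and number of loops L (A-exp: L × count):
  A^9: L=5 ×1
  A^7: L=4 ×9
  A^5: L=3 ×32, L=5 ×4
  A^3: L=2 ×51, L=4 ×32, L=6 ×1
  A^1: L=1 ×27, L=3 ×81, L=5 ×18
  A^-1: L=2 ×53, L=4 ×67, L=6 ×6
  A^-3: L=3 ×50, L=5 ×33, L=7 ×1
  A^-5: L=4 ×27, L=6 ×9
  A^-7: L=5 ×8, L=7 ×1
  A^-9: L=6 ×1
Each group contributes A^e * Σ count * d^(L-1):
Powers of d = -A^2 - A^-2: d^2 = A^4 + 2 + A^-4; d^3 = -A^6 - 3*A^2 - 3*A^-2 - A^-6; d^4 = A^8 + 4*A^4 + 6 + 4*A^-4 + A^-8; d^5 = -A^10 - 5*A^6 - 10*A^2 - 10*A^-2 - 5*A^-6 - A^-10; d^6 = A^12 + 6*A^8 + 15*A^4 + 20 + 15*A^-4 + 6*A^-8 + A^-12.
  A^9 * (d^4) = A^17 + 4*A^13 + 6*A^9 + 4*A^5 + A
  A^7 * (9*d^3) = -9*A^13 - 27*A^9 - 27*A^5 - 9*A
  A^5 * (32*d^2 + 4*d^4) = 4*A^13 + 48*A^9 + 88*A^5 + 48*A + 4*A^-3
  A^3 * (51*d + 32*d^3 + d^5) = -A^13 - 37*A^9 - 157*A^5 - 157*A - 37*A^-3 - A^-7
  A^1 * (27 + 81*d^2 + 18*d^4) = 18*A^9 + 153*A^5 + 297*A + 153*A^-3 + 18*A^-7
  A^-1 * (53*d + 67*d^3 + 6*d^5) = -6*A^9 - 97*A^5 - 314*A - 314*A^-3 - 97*A^-7 - 6*A^-11
  A^-3 * (50*d^2 + 33*d^4 + d^6) = A^9 + 39*A^5 + 197*A + 318*A^-3 + 197*A^-7 + 39*A^-11 + A^-15
  A^-5 * (27*d^3 + 9*d^5) = -9*A^5 - 72*A - 171*A^-3 - 171*A^-7 - 72*A^-11 - 9*A^-15
  A^-7 * (8*d^4 + d^6) = A^5 + 14*A + 47*A^-3 + 68*A^-7 + 47*A^-11 + 14*A^-15 + A^-19
  A^-9 * (d^5) = -A - 5*A^-3 - 10*A^-7 - 10*A^-11 - 5*A^-15 - A^-19
Summing the groups: <K> = A^17 - 2*A^13 + 3*A^9 - 5*A^5 + 4*A - 5*A^-3 + 4*A^-7 - 2*A^-11 + A^-15
Normalise by the writhe: (-A^3)^(-w) = (-A^3)^(-3) = -A^-9, so f(A) = -A^-9 * <K> = -A^8 + 2*A^4 - 3 + 5*A^-4 - 4*A^-8 + 5*A^-12 - 4*A^-16 + 2*A^-20 - A^-24.
Substitute A = t^(-1/4), i.e. A^e → t^(-e/4): V(t) = -t^6 + 2*t^5 - 4*t^4 + 5*t^3 - 4*t^2 + 5*t - 3 + 2*t^-1 - t^-2

Answer: -t^6 + 2*t^5 - 4*t^4 + 5*t^3 - 4*t^2 + 5*t - 3 + 2*t^-1 - t^-2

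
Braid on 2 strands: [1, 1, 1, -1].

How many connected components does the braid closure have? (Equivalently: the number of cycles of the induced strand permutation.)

Track the strand permutation on 2 strands, starting from identity.
  step 1: s1 swaps positions 1,2 -> [2 1]
  step 2: s1 swaps positions 1,2 -> [1 2]
  step 3: s1 swaps positions 1,2 -> [2 1]
  step 4: s1^-1 swaps positions 1,2 -> [1 2]
Final permutation (position -> original strand): [1 2]
Closure components = cycle count of this permutation = 2.

Answer: 2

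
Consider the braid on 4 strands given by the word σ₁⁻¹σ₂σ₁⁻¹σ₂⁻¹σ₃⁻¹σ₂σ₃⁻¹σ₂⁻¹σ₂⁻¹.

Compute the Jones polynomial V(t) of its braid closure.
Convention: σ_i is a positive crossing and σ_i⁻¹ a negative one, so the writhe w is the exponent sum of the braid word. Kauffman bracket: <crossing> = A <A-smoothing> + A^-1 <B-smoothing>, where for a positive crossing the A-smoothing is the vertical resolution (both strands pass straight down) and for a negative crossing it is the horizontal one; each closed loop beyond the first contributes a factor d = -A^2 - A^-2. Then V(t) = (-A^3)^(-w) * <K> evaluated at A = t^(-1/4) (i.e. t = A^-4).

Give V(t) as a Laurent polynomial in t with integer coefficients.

t^-1 - 2*t^-2 + 3*t^-3 - 2*t^-4 + 3*t^-5 - 2*t^-6 + t^-7 - t^-8

Derivation:
Braid: s1^-1 s2 s1^-1 s2^-1 s3^-1 s2 s3^-1 s2^-1 s2^-1 on 4 strands, 9 crossings.
Writhe w = (#positive) - (#negative) = 2 - 7 = -5.
Enumerate smoothing states for the bracket polynomial. There are 2^9 = 512 states.
Each crossing splits two ways (0=vertical, 1=horizontal). The state's weight is A^(#A-smoothings - #B-smoothings) * d^(loops - 1).
Tabulate the states by total A-exponent and number of loops L (A-exp: L × count):
  A^9: L=5 ×1
  A^7: L=4 ×9
  A^5: L=3 ×30, L=5 ×6
  A^3: L=2 ×45, L=4 ×37, L=6 ×2
  A^1: L=1 ×27, L=3 ×78, L=5 ×21
  A^-1: L=2 ×67, L=4 ×53, L=6 ×6
  A^-3: L=1 ×12, L=3 ×53, L=5 ×18, L=7 ×1
  A^-5: L=2 ×14, L=4 ×19, L=6 ×3
  A^-7: L=3 ×6, L=5 ×3
  A^-9: L=4 ×1
Each group contributes A^e * Σ count * d^(L-1):
Powers of d = -A^2 - A^-2: d^2 = A^4 + 2 + A^-4; d^3 = -A^6 - 3*A^2 - 3*A^-2 - A^-6; d^4 = A^8 + 4*A^4 + 6 + 4*A^-4 + A^-8; d^5 = -A^10 - 5*A^6 - 10*A^2 - 10*A^-2 - 5*A^-6 - A^-10; d^6 = A^12 + 6*A^8 + 15*A^4 + 20 + 15*A^-4 + 6*A^-8 + A^-12.
  A^9 * (d^4) = A^17 + 4*A^13 + 6*A^9 + 4*A^5 + A
  A^7 * (9*d^3) = -9*A^13 - 27*A^9 - 27*A^5 - 9*A
  A^5 * (30*d^2 + 6*d^4) = 6*A^13 + 54*A^9 + 96*A^5 + 54*A + 6*A^-3
  A^3 * (45*d + 37*d^3 + 2*d^5) = -2*A^13 - 47*A^9 - 176*A^5 - 176*A - 47*A^-3 - 2*A^-7
  A^1 * (27 + 78*d^2 + 21*d^4) = 21*A^9 + 162*A^5 + 309*A + 162*A^-3 + 21*A^-7
  A^-1 * (67*d + 53*d^3 + 6*d^5) = -6*A^9 - 83*A^5 - 286*A - 286*A^-3 - 83*A^-7 - 6*A^-11
  A^-3 * (12 + 53*d^2 + 18*d^4 + d^6) = A^9 + 24*A^5 + 140*A + 246*A^-3 + 140*A^-7 + 24*A^-11 + A^-15
  A^-5 * (14*d + 19*d^3 + 3*d^5) = -3*A^5 - 34*A - 101*A^-3 - 101*A^-7 - 34*A^-11 - 3*A^-15
  A^-7 * (6*d^2 + 3*d^4) = 3*A + 18*A^-3 + 30*A^-7 + 18*A^-11 + 3*A^-15
  A^-9 * (d^3) = -A^-3 - 3*A^-7 - 3*A^-11 - A^-15
Summing the groups: <K> = A^17 - A^13 + 2*A^9 - 3*A^5 + 2*A - 3*A^-3 + 2*A^-7 - A^-11
Normalise by the writhe: (-A^3)^(-w) = (-A^3)^(5) = -A^15, so f(A) = -A^15 * <K> = -A^32 + A^28 - 2*A^24 + 3*A^20 - 2*A^16 + 3*A^12 - 2*A^8 + A^4.
Substitute A = t^(-1/4), i.e. A^e → t^(-e/4): V(t) = t^-1 - 2*t^-2 + 3*t^-3 - 2*t^-4 + 3*t^-5 - 2*t^-6 + t^-7 - t^-8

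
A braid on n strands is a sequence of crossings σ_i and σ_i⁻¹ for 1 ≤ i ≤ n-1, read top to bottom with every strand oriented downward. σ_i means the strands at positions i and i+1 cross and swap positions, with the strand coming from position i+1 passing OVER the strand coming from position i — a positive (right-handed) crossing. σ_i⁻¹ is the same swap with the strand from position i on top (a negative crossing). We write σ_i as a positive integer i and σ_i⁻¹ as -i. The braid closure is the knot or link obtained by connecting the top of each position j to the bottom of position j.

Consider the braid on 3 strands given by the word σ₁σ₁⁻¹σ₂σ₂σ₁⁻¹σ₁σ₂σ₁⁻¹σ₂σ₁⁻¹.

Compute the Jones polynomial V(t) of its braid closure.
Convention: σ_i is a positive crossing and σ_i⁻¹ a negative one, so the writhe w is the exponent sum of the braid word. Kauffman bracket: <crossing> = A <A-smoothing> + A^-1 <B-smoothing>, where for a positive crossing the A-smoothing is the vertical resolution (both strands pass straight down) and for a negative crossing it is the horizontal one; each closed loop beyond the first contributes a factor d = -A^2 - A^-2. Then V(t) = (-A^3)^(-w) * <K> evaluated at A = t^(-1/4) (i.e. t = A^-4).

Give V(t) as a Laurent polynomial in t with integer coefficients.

t^5 - 2*t^4 + 2*t^3 - 2*t^2 + 2*t - 1 + t^-1

Derivation:
The presented braid s1 s1^-1 s2 s2 s1^-1 s1 s2 s1^-1 s2 s1^-1 on 3 strands reduces by inverse Markov moves (closure unchanged at each step):
  Deconjugate: the word is γ·β·γ⁻¹ with γ = s1 (prefix) and γ⁻¹ = s1^-1 (suffix); strip both.
Reduced to β = s1^-1 s2 s2 s1^-1 s1 s2 s1^-1 s2 on 3 strands, 8 crossings.
Compute on β:
First cancel adjacent σ_i σ_i⁻¹ pairs (Reidemeister II — same braid, same closure): s1^-1 s2 s2 s1^-1 s1 s2 s1^-1 s2 → s1^-1 s2 s2 s2 s1^-1 s2.
Braid: s1^-1 s2 s2 s2 s1^-1 s2 on 3 strands, 6 crossings.
Writhe w = (#positive) - (#negative) = 4 - 2 = 2.
Enumerate smoothing states for the bracket polynomial. There are 2^6 = 64 states.
Smooth each crossing (0=||, 1=⌣⌢); contribution A^(Σ sign_k(1-2s_k)) * d^(L-1).
Tabulate the states by total A-exponent and number of loops L (A-exp: L × count):
  A^6: L=3 ×1
  A^4: L=2 ×6
  A^2: L=1 ×11, L=3 ×4
  A^0: L=2 ×19, L=4 ×1
  A^-2: L=3 ×15
  A^-4: L=4 ×6
  A^-6: L=5 ×1
Each group contributes A^e * Σ count * d^(L-1):
Powers of d = -A^2 - A^-2: d^2 = A^4 + 2 + A^-4; d^3 = -A^6 - 3*A^2 - 3*A^-2 - A^-6; d^4 = A^8 + 4*A^4 + 6 + 4*A^-4 + A^-8.
  A^6 * (d^2) = A^10 + 2*A^6 + A^2
  A^4 * (6*d) = -6*A^6 - 6*A^2
  A^2 * (11 + 4*d^2) = 4*A^6 + 19*A^2 + 4*A^-2
  A^0 * (19*d + d^3) = -A^6 - 22*A^2 - 22*A^-2 - A^-6
  A^-2 * (15*d^2) = 15*A^2 + 30*A^-2 + 15*A^-6
  A^-4 * (6*d^3) = -6*A^2 - 18*A^-2 - 18*A^-6 - 6*A^-10
  A^-6 * (d^4) = A^2 + 4*A^-2 + 6*A^-6 + 4*A^-10 + A^-14
Summing the groups: <K> = A^10 - A^6 + 2*A^2 - 2*A^-2 + 2*A^-6 - 2*A^-10 + A^-14
Normalise by the writhe: (-A^3)^(-w) = (-A^3)^(-2) = A^-6, so f(A) = A^-6 * <K> = A^4 - 1 + 2*A^-4 - 2*A^-8 + 2*A^-12 - 2*A^-16 + A^-20.
Substitute A = t^(-1/4), i.e. A^e → t^(-e/4): V(t) = t^5 - 2*t^4 + 2*t^3 - 2*t^2 + 2*t - 1 + t^-1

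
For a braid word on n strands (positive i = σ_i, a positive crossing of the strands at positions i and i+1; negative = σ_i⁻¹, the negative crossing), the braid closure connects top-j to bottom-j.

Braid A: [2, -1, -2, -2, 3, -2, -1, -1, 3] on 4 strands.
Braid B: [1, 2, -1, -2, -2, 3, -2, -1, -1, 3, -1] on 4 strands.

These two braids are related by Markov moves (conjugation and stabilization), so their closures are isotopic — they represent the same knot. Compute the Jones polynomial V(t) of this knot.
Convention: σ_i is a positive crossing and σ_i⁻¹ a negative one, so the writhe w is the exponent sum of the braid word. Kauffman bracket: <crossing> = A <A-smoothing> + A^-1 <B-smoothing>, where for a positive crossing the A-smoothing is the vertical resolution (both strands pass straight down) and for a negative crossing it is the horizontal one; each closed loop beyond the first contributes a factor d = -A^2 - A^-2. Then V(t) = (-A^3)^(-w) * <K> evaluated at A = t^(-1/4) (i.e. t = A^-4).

t - 2 + 4*t^-1 - 5*t^-2 + 6*t^-3 - 5*t^-4 + 4*t^-5 - 3*t^-6 + t^-7

Derivation:
Markov-equivalent braids have isotopic closures, hence identical knot invariants. Strip the Markov moves from each word to reach a common short braid β, then compute V(t) once on β.
Braid A: s2 s1^-1 s2^-1 s2^-1 s3 s2^-1 s1^-1 s1^-1 s3 on 4 strands has no conjugating prefix/suffix or stabilization to strip; take β = s2 s1^-1 s2^-1 s2^-1 s3 s2^-1 s1^-1 s1^-1 s3.
Braid B: s1 s2 s1^-1 s2^-1 s2^-1 s3 s2^-1 s1^-1 s1^-1 s3 s1^-1 on 4 strands reduces by inverse Markov moves (closure unchanged at each step):
  Deconjugate: the word is γ·β·γ⁻¹ with γ = s1 (prefix) and γ⁻¹ = s1^-1 (suffix); strip both.
Reduced to β = s2 s1^-1 s2^-1 s2^-1 s3 s2^-1 s1^-1 s1^-1 s3 on 4 strands, 9 crossings.
Both give the same β = s2 s1^-1 s2^-1 s2^-1 s3 s2^-1 s1^-1 s1^-1 s3 on 4 strands, so one state sum suffices:
Braid: s2 s1^-1 s2^-1 s2^-1 s3 s2^-1 s1^-1 s1^-1 s3 on 4 strands, 9 crossings.
Writhe w = (#positive) - (#negative) = 3 - 6 = -3.
State-sum expansion of <K>. There are 2^9 = 512 states.
For each crossing: s=0 is the vertical smoothing, s=1 horizontal. Crossing k contributes A^(sign_k * (1 - 2*s_k)); loop factor d = -A^2 - A^-2.
Tabulate the states by total A-exponent and number of loops L (A-exp: L × count):
  A^9: L=6 ×1
  A^7: L=5 ×9
  A^5: L=4 ×35, L=6 ×1
  A^3: L=3 ×73, L=5 ×11
  A^1: L=2 ×82, L=4 ×43, L=6 ×1
  A^-1: L=1 ×40, L=3 ×79, L=5 ×7
  A^-3: L=2 ×63, L=4 ×21
  A^-5: L=1 ×9, L=3 ×26, L=5 ×1
  A^-7: L=2 ×6, L=4 ×3
  A^-9: L=3 ×1
Each group contributes A^e * Σ count * d^(L-1):
Powers of d = -A^2 - A^-2: d^2 = A^4 + 2 + A^-4; d^3 = -A^6 - 3*A^2 - 3*A^-2 - A^-6; d^4 = A^8 + 4*A^4 + 6 + 4*A^-4 + A^-8; d^5 = -A^10 - 5*A^6 - 10*A^2 - 10*A^-2 - 5*A^-6 - A^-10.
  A^9 * (d^5) = -A^19 - 5*A^15 - 10*A^11 - 10*A^7 - 5*A^3 - A^-1
  A^7 * (9*d^4) = 9*A^15 + 36*A^11 + 54*A^7 + 36*A^3 + 9*A^-1
  A^5 * (35*d^3 + d^5) = -A^15 - 40*A^11 - 115*A^7 - 115*A^3 - 40*A^-1 - A^-5
  A^3 * (73*d^2 + 11*d^4) = 11*A^11 + 117*A^7 + 212*A^3 + 117*A^-1 + 11*A^-5
  A^1 * (82*d + 43*d^3 + d^5) = -A^11 - 48*A^7 - 221*A^3 - 221*A^-1 - 48*A^-5 - A^-9
  A^-1 * (40 + 79*d^2 + 7*d^4) = 7*A^7 + 107*A^3 + 240*A^-1 + 107*A^-5 + 7*A^-9
  A^-3 * (63*d + 21*d^3) = -21*A^3 - 126*A^-1 - 126*A^-5 - 21*A^-9
  A^-5 * (9 + 26*d^2 + d^4) = A^3 + 30*A^-1 + 67*A^-5 + 30*A^-9 + A^-13
  A^-7 * (6*d + 3*d^3) = -3*A^-1 - 15*A^-5 - 15*A^-9 - 3*A^-13
  A^-9 * (d^2) = A^-5 + 2*A^-9 + A^-13
Summing the groups: <K> = -A^19 + 3*A^15 - 4*A^11 + 5*A^7 - 6*A^3 + 5*A^-1 - 4*A^-5 + 2*A^-9 - A^-13
Normalise by the writhe: (-A^3)^(-w) = (-A^3)^(3) = -A^9, so f(A) = -A^9 * <K> = A^28 - 3*A^24 + 4*A^20 - 5*A^16 + 6*A^12 - 5*A^8 + 4*A^4 - 2 + A^-4.
Substitute A = t^(-1/4), i.e. A^e → t^(-e/4): V(t) = t - 2 + 4*t^-1 - 5*t^-2 + 6*t^-3 - 5*t^-4 + 4*t^-5 - 3*t^-6 + t^-7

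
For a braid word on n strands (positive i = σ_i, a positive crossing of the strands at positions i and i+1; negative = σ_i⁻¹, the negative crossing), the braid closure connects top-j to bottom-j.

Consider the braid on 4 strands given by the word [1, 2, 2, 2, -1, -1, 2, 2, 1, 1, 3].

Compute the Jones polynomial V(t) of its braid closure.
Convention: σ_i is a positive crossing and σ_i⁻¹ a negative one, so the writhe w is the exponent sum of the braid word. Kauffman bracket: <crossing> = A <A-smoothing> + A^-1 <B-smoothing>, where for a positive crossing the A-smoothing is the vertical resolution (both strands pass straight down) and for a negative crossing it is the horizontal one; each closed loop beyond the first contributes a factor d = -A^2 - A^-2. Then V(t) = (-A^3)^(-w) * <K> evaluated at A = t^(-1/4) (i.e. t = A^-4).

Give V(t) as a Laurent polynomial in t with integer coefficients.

t^10 - 3*t^9 + 5*t^8 - 7*t^7 + 7*t^6 - 7*t^5 + 6*t^4 - 3*t^3 + 2*t^2

Derivation:
The presented braid s1 s2 s2 s2 s1^-1 s1^-1 s2 s2 s1 s1 s3 on 4 strands reduces by inverse Markov moves (closure unchanged at each step):
  Destabilize: the word has the form β·s3 where s3 occurs only as the final letter (β ∈ B_3); drop it and the last strand → 3 strands.
Reduced to β = s1 s2 s2 s2 s1^-1 s1^-1 s2 s2 s1 s1 on 3 strands, 10 crossings.
Compute on β:
Braid: s1 s2 s2 s2 s1^-1 s1^-1 s2 s2 s1 s1 on 3 strands, 10 crossings.
Writhe w = (#positive) - (#negative) = 8 - 2 = 6.
Enumerate smoothing states for the bracket polynomial. There are 2^10 = 1024 states.
Smooth each crossing (0=||, 1=⌣⌢); contribution A^(Σ sign_k(1-2s_k)) * d^(L-1).
Tabulate the states by total A-exponent and number of loops L (A-exp: L × count):
  A^10: L=3 ×1
  A^8: L=2 ×7, L=4 ×3
  A^6: L=1 ×10, L=3 ×32, L=5 ×3
  A^4: L=2 ×76, L=4 ×43, L=6 ×1
  A^2: L=1 ×51, L=3 ×132, L=5 ×27
  A^0: L=2 ×135, L=4 ×109, L=6 ×8
  A^-2: L=3 ×161, L=5 ×48, L=7 ×1
  A^-4: L=4 ×109, L=6 ×11
  A^-6: L=5 ×44, L=7 ×1
  A^-8: L=6 ×10
  A^-10: L=7 ×1
Each group contributes A^e * Σ count * d^(L-1):
Powers of d = -A^2 - A^-2: d^2 = A^4 + 2 + A^-4; d^3 = -A^6 - 3*A^2 - 3*A^-2 - A^-6; d^4 = A^8 + 4*A^4 + 6 + 4*A^-4 + A^-8; d^5 = -A^10 - 5*A^6 - 10*A^2 - 10*A^-2 - 5*A^-6 - A^-10; d^6 = A^12 + 6*A^8 + 15*A^4 + 20 + 15*A^-4 + 6*A^-8 + A^-12.
  A^10 * (d^2) = A^14 + 2*A^10 + A^6
  A^8 * (7*d + 3*d^3) = -3*A^14 - 16*A^10 - 16*A^6 - 3*A^2
  A^6 * (10 + 32*d^2 + 3*d^4) = 3*A^14 + 44*A^10 + 92*A^6 + 44*A^2 + 3*A^-2
  A^4 * (76*d + 43*d^3 + d^5) = -A^14 - 48*A^10 - 215*A^6 - 215*A^2 - 48*A^-2 - A^-6
  A^2 * (51 + 132*d^2 + 27*d^4) = 27*A^10 + 240*A^6 + 477*A^2 + 240*A^-2 + 27*A^-6
  A^0 * (135*d + 109*d^3 + 8*d^5) = -8*A^10 - 149*A^6 - 542*A^2 - 542*A^-2 - 149*A^-6 - 8*A^-10
  A^-2 * (161*d^2 + 48*d^4 + d^6) = A^10 + 54*A^6 + 368*A^2 + 630*A^-2 + 368*A^-6 + 54*A^-10 + A^-14
  A^-4 * (109*d^3 + 11*d^5) = -11*A^6 - 164*A^2 - 437*A^-2 - 437*A^-6 - 164*A^-10 - 11*A^-14
  A^-6 * (44*d^4 + d^6) = A^6 + 50*A^2 + 191*A^-2 + 284*A^-6 + 191*A^-10 + 50*A^-14 + A^-18
  A^-8 * (10*d^5) = -10*A^2 - 50*A^-2 - 100*A^-6 - 100*A^-10 - 50*A^-14 - 10*A^-18
  A^-10 * (d^6) = A^2 + 6*A^-2 + 15*A^-6 + 20*A^-10 + 15*A^-14 + 6*A^-18 + A^-22
Summing the groups: <K> = 2*A^10 - 3*A^6 + 6*A^2 - 7*A^-2 + 7*A^-6 - 7*A^-10 + 5*A^-14 - 3*A^-18 + A^-22
Normalise by the writhe: (-A^3)^(-w) = (-A^3)^(-6) = A^-18, so f(A) = A^-18 * <K> = 2*A^-8 - 3*A^-12 + 6*A^-16 - 7*A^-20 + 7*A^-24 - 7*A^-28 + 5*A^-32 - 3*A^-36 + A^-40.
Substitute A = t^(-1/4), i.e. A^e → t^(-e/4): V(t) = t^10 - 3*t^9 + 5*t^8 - 7*t^7 + 7*t^6 - 7*t^5 + 6*t^4 - 3*t^3 + 2*t^2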